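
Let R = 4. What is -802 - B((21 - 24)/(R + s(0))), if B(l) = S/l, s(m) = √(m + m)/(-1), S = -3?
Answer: -806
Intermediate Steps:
s(m) = -√2*√m (s(m) = √(2*m)*(-1) = (√2*√m)*(-1) = -√2*√m)
B(l) = -3/l
-802 - B((21 - 24)/(R + s(0))) = -802 - (-3)/((21 - 24)/(4 - √2*√0)) = -802 - (-3)/((-3/(4 - 1*√2*0))) = -802 - (-3)/((-3/(4 + 0))) = -802 - (-3)/((-3/4)) = -802 - (-3)/((-3*¼)) = -802 - (-3)/(-¾) = -802 - (-3)*(-4)/3 = -802 - 1*4 = -802 - 4 = -806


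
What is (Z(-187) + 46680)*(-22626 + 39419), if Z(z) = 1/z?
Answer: 146588767087/187 ≈ 7.8390e+8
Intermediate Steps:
(Z(-187) + 46680)*(-22626 + 39419) = (1/(-187) + 46680)*(-22626 + 39419) = (-1/187 + 46680)*16793 = (8729159/187)*16793 = 146588767087/187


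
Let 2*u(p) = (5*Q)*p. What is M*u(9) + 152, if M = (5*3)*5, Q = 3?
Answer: 10429/2 ≈ 5214.5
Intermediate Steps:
M = 75 (M = 15*5 = 75)
u(p) = 15*p/2 (u(p) = ((5*3)*p)/2 = (15*p)/2 = 15*p/2)
M*u(9) + 152 = 75*((15/2)*9) + 152 = 75*(135/2) + 152 = 10125/2 + 152 = 10429/2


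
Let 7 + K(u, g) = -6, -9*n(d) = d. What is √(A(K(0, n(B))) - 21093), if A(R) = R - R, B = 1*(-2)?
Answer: I*√21093 ≈ 145.23*I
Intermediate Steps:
B = -2
n(d) = -d/9
K(u, g) = -13 (K(u, g) = -7 - 6 = -13)
A(R) = 0
√(A(K(0, n(B))) - 21093) = √(0 - 21093) = √(-21093) = I*√21093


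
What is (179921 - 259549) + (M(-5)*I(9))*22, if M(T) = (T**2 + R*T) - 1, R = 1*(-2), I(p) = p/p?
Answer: -78880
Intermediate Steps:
I(p) = 1
R = -2
M(T) = -1 + T**2 - 2*T (M(T) = (T**2 - 2*T) - 1 = -1 + T**2 - 2*T)
(179921 - 259549) + (M(-5)*I(9))*22 = (179921 - 259549) + ((-1 + (-5)**2 - 2*(-5))*1)*22 = -79628 + ((-1 + 25 + 10)*1)*22 = -79628 + (34*1)*22 = -79628 + 34*22 = -79628 + 748 = -78880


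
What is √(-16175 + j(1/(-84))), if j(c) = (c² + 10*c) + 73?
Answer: I*√113616551/84 ≈ 126.89*I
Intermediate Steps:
j(c) = 73 + c² + 10*c
√(-16175 + j(1/(-84))) = √(-16175 + (73 + (1/(-84))² + 10/(-84))) = √(-16175 + (73 + (-1/84)² + 10*(-1/84))) = √(-16175 + (73 + 1/7056 - 5/42)) = √(-16175 + 514249/7056) = √(-113616551/7056) = I*√113616551/84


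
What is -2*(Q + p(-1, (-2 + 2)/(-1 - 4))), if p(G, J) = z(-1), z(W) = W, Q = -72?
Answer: 146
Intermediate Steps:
p(G, J) = -1
-2*(Q + p(-1, (-2 + 2)/(-1 - 4))) = -2*(-72 - 1) = -2*(-73) = 146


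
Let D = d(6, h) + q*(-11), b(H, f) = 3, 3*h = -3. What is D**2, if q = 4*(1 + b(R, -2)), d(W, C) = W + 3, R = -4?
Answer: 27889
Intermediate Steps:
h = -1 (h = (1/3)*(-3) = -1)
d(W, C) = 3 + W
q = 16 (q = 4*(1 + 3) = 4*4 = 16)
D = -167 (D = (3 + 6) + 16*(-11) = 9 - 176 = -167)
D**2 = (-167)**2 = 27889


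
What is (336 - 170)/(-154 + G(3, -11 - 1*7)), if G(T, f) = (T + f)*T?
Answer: -166/199 ≈ -0.83417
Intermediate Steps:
G(T, f) = T*(T + f)
(336 - 170)/(-154 + G(3, -11 - 1*7)) = (336 - 170)/(-154 + 3*(3 + (-11 - 1*7))) = 166/(-154 + 3*(3 + (-11 - 7))) = 166/(-154 + 3*(3 - 18)) = 166/(-154 + 3*(-15)) = 166/(-154 - 45) = 166/(-199) = 166*(-1/199) = -166/199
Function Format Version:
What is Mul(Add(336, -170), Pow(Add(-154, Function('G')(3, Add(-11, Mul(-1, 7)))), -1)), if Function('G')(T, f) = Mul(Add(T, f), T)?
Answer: Rational(-166, 199) ≈ -0.83417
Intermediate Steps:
Function('G')(T, f) = Mul(T, Add(T, f))
Mul(Add(336, -170), Pow(Add(-154, Function('G')(3, Add(-11, Mul(-1, 7)))), -1)) = Mul(Add(336, -170), Pow(Add(-154, Mul(3, Add(3, Add(-11, Mul(-1, 7))))), -1)) = Mul(166, Pow(Add(-154, Mul(3, Add(3, Add(-11, -7)))), -1)) = Mul(166, Pow(Add(-154, Mul(3, Add(3, -18))), -1)) = Mul(166, Pow(Add(-154, Mul(3, -15)), -1)) = Mul(166, Pow(Add(-154, -45), -1)) = Mul(166, Pow(-199, -1)) = Mul(166, Rational(-1, 199)) = Rational(-166, 199)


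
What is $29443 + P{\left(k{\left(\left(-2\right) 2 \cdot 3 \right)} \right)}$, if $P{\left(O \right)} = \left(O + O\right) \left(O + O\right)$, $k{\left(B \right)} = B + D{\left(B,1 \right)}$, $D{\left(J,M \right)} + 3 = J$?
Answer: $32359$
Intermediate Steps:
$D{\left(J,M \right)} = -3 + J$
$k{\left(B \right)} = -3 + 2 B$ ($k{\left(B \right)} = B + \left(-3 + B\right) = -3 + 2 B$)
$P{\left(O \right)} = 4 O^{2}$ ($P{\left(O \right)} = 2 O 2 O = 4 O^{2}$)
$29443 + P{\left(k{\left(\left(-2\right) 2 \cdot 3 \right)} \right)} = 29443 + 4 \left(-3 + 2 \left(-2\right) 2 \cdot 3\right)^{2} = 29443 + 4 \left(-3 + 2 \left(\left(-4\right) 3\right)\right)^{2} = 29443 + 4 \left(-3 + 2 \left(-12\right)\right)^{2} = 29443 + 4 \left(-3 - 24\right)^{2} = 29443 + 4 \left(-27\right)^{2} = 29443 + 4 \cdot 729 = 29443 + 2916 = 32359$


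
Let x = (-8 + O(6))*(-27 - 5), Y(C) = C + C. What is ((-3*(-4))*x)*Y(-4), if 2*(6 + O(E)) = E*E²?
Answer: 288768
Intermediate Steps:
O(E) = -6 + E³/2 (O(E) = -6 + (E*E²)/2 = -6 + E³/2)
Y(C) = 2*C
x = -3008 (x = (-8 + (-6 + (½)*6³))*(-27 - 5) = (-8 + (-6 + (½)*216))*(-32) = (-8 + (-6 + 108))*(-32) = (-8 + 102)*(-32) = 94*(-32) = -3008)
((-3*(-4))*x)*Y(-4) = (-3*(-4)*(-3008))*(2*(-4)) = (12*(-3008))*(-8) = -36096*(-8) = 288768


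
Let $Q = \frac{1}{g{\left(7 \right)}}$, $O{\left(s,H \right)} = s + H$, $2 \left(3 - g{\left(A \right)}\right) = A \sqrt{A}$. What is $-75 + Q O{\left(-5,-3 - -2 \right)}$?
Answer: $- \frac{22953}{307} + \frac{84 \sqrt{7}}{307} \approx -74.042$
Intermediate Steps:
$g{\left(A \right)} = 3 - \frac{A^{\frac{3}{2}}}{2}$ ($g{\left(A \right)} = 3 - \frac{A \sqrt{A}}{2} = 3 - \frac{A^{\frac{3}{2}}}{2}$)
$O{\left(s,H \right)} = H + s$
$Q = \frac{1}{3 - \frac{7 \sqrt{7}}{2}}$ ($Q = \frac{1}{3 - \frac{7^{\frac{3}{2}}}{2}} = \frac{1}{3 - \frac{7 \sqrt{7}}{2}} \approx -0.15974$)
$-75 + Q O{\left(-5,-3 - -2 \right)} = -75 + \left(- \frac{12}{307} - \frac{14 \sqrt{7}}{307}\right) \left(\left(-3 - -2\right) - 5\right) = -75 + \left(- \frac{12}{307} - \frac{14 \sqrt{7}}{307}\right) \left(\left(-3 + 2\right) - 5\right) = -75 + \left(- \frac{12}{307} - \frac{14 \sqrt{7}}{307}\right) \left(-1 - 5\right) = -75 + \left(- \frac{12}{307} - \frac{14 \sqrt{7}}{307}\right) \left(-6\right) = -75 + \left(\frac{72}{307} + \frac{84 \sqrt{7}}{307}\right) = - \frac{22953}{307} + \frac{84 \sqrt{7}}{307}$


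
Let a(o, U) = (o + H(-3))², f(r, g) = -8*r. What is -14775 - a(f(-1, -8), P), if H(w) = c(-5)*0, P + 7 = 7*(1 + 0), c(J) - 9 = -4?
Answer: -14839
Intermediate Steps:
c(J) = 5 (c(J) = 9 - 4 = 5)
P = 0 (P = -7 + 7*(1 + 0) = -7 + 7*1 = -7 + 7 = 0)
H(w) = 0 (H(w) = 5*0 = 0)
a(o, U) = o² (a(o, U) = (o + 0)² = o²)
-14775 - a(f(-1, -8), P) = -14775 - (-8*(-1))² = -14775 - 1*8² = -14775 - 1*64 = -14775 - 64 = -14839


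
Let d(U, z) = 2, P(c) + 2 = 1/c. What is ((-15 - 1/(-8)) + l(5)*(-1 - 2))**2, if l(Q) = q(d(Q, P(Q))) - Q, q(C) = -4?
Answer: 9409/64 ≈ 147.02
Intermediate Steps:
P(c) = -2 + 1/c
l(Q) = -4 - Q
((-15 - 1/(-8)) + l(5)*(-1 - 2))**2 = ((-15 - 1/(-8)) + (-4 - 1*5)*(-1 - 2))**2 = ((-15 - 1*(-1/8)) + (-4 - 5)*(-3))**2 = ((-15 + 1/8) - 9*(-3))**2 = (-119/8 + 27)**2 = (97/8)**2 = 9409/64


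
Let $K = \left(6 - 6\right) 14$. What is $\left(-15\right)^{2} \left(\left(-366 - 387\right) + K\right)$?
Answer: $-169425$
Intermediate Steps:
$K = 0$ ($K = 0 \cdot 14 = 0$)
$\left(-15\right)^{2} \left(\left(-366 - 387\right) + K\right) = \left(-15\right)^{2} \left(\left(-366 - 387\right) + 0\right) = 225 \left(\left(-366 - 387\right) + 0\right) = 225 \left(-753 + 0\right) = 225 \left(-753\right) = -169425$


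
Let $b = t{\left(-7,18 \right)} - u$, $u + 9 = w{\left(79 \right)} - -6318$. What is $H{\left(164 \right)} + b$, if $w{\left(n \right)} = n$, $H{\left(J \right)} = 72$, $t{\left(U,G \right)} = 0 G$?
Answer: $-6316$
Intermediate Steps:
$t{\left(U,G \right)} = 0$
$u = 6388$ ($u = -9 + \left(79 - -6318\right) = -9 + \left(79 + 6318\right) = -9 + 6397 = 6388$)
$b = -6388$ ($b = 0 - 6388 = -6388$)
$H{\left(164 \right)} + b = 72 - 6388 = -6316$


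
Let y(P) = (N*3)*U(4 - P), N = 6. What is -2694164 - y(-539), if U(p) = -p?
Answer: -2684390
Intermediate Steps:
y(P) = -72 + 18*P (y(P) = (6*3)*(-(4 - P)) = 18*(-4 + P) = -72 + 18*P)
-2694164 - y(-539) = -2694164 - (-72 + 18*(-539)) = -2694164 - (-72 - 9702) = -2694164 - 1*(-9774) = -2694164 + 9774 = -2684390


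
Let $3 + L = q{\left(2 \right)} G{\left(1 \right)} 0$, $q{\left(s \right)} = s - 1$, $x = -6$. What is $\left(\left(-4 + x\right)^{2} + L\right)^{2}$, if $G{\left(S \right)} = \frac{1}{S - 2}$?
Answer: $9409$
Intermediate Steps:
$q{\left(s \right)} = -1 + s$ ($q{\left(s \right)} = s - 1 = -1 + s$)
$G{\left(S \right)} = \frac{1}{-2 + S}$
$L = -3$ ($L = -3 + \frac{-1 + 2}{-2 + 1} \cdot 0 = -3 + 1 \frac{1}{-1} \cdot 0 = -3 + 1 \left(-1\right) 0 = -3 - 0 = -3 + 0 = -3$)
$\left(\left(-4 + x\right)^{2} + L\right)^{2} = \left(\left(-4 - 6\right)^{2} - 3\right)^{2} = \left(\left(-10\right)^{2} - 3\right)^{2} = \left(100 - 3\right)^{2} = 97^{2} = 9409$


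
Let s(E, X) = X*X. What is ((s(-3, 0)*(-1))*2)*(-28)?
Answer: 0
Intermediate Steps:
s(E, X) = X**2
((s(-3, 0)*(-1))*2)*(-28) = ((0**2*(-1))*2)*(-28) = ((0*(-1))*2)*(-28) = (0*2)*(-28) = 0*(-28) = 0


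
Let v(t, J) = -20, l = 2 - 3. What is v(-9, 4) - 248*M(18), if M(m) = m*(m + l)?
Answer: -75908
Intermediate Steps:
l = -1
M(m) = m*(-1 + m) (M(m) = m*(m - 1) = m*(-1 + m))
v(-9, 4) - 248*M(18) = -20 - 4464*(-1 + 18) = -20 - 4464*17 = -20 - 248*306 = -20 - 75888 = -75908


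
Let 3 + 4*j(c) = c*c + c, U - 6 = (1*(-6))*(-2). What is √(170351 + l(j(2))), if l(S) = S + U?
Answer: √681479/2 ≈ 412.76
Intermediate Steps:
U = 18 (U = 6 + (1*(-6))*(-2) = 6 - 6*(-2) = 6 + 12 = 18)
j(c) = -¾ + c/4 + c²/4 (j(c) = -¾ + (c*c + c)/4 = -¾ + (c² + c)/4 = -¾ + (c + c²)/4 = -¾ + (c/4 + c²/4) = -¾ + c/4 + c²/4)
l(S) = 18 + S (l(S) = S + 18 = 18 + S)
√(170351 + l(j(2))) = √(170351 + (18 + (-¾ + (¼)*2 + (¼)*2²))) = √(170351 + (18 + (-¾ + ½ + (¼)*4))) = √(170351 + (18 + (-¾ + ½ + 1))) = √(170351 + (18 + ¾)) = √(170351 + 75/4) = √(681479/4) = √681479/2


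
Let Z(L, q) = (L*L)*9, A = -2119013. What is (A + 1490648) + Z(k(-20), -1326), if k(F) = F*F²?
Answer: 575371635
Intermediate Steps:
k(F) = F³
Z(L, q) = 9*L² (Z(L, q) = L²*9 = 9*L²)
(A + 1490648) + Z(k(-20), -1326) = (-2119013 + 1490648) + 9*((-20)³)² = -628365 + 9*(-8000)² = -628365 + 9*64000000 = -628365 + 576000000 = 575371635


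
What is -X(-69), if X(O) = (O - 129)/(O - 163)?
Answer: -99/116 ≈ -0.85345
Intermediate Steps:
X(O) = (-129 + O)/(-163 + O)
-X(-69) = -(-129 - 69)/(-163 - 69) = -(-198)/(-232) = -(-1)*(-198)/232 = -1*99/116 = -99/116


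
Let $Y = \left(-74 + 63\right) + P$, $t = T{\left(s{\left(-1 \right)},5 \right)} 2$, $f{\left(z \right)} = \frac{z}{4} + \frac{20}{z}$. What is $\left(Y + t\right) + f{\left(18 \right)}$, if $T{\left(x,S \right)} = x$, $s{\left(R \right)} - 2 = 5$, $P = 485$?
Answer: $\frac{8885}{18} \approx 493.61$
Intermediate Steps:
$s{\left(R \right)} = 7$ ($s{\left(R \right)} = 2 + 5 = 7$)
$f{\left(z \right)} = \frac{20}{z} + \frac{z}{4}$ ($f{\left(z \right)} = z \frac{1}{4} + \frac{20}{z} = \frac{z}{4} + \frac{20}{z} = \frac{20}{z} + \frac{z}{4}$)
$t = 14$ ($t = 7 \cdot 2 = 14$)
$Y = 474$ ($Y = \left(-74 + 63\right) + 485 = -11 + 485 = 474$)
$\left(Y + t\right) + f{\left(18 \right)} = \left(474 + 14\right) + \left(\frac{20}{18} + \frac{1}{4} \cdot 18\right) = 488 + \left(20 \cdot \frac{1}{18} + \frac{9}{2}\right) = 488 + \left(\frac{10}{9} + \frac{9}{2}\right) = 488 + \frac{101}{18} = \frac{8885}{18}$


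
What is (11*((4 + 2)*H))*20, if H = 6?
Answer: 7920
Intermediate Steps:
(11*((4 + 2)*H))*20 = (11*((4 + 2)*6))*20 = (11*(6*6))*20 = (11*36)*20 = 396*20 = 7920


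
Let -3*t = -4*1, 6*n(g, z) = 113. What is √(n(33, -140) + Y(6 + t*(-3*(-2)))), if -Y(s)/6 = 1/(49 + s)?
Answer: √33054/42 ≈ 4.3288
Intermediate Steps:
n(g, z) = 113/6 (n(g, z) = (⅙)*113 = 113/6)
t = 4/3 (t = -(-4)/3 = -⅓*(-4) = 4/3 ≈ 1.3333)
Y(s) = -6/(49 + s)
√(n(33, -140) + Y(6 + t*(-3*(-2)))) = √(113/6 - 6/(49 + (6 + 4*(-3*(-2))/3))) = √(113/6 - 6/(49 + (6 + (4/3)*6))) = √(113/6 - 6/(49 + (6 + 8))) = √(113/6 - 6/(49 + 14)) = √(113/6 - 6/63) = √(113/6 - 6*1/63) = √(113/6 - 2/21) = √(787/42) = √33054/42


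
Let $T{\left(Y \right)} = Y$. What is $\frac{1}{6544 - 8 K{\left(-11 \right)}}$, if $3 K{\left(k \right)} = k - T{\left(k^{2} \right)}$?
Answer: $\frac{1}{6896} \approx 0.00014501$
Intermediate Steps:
$K{\left(k \right)} = - \frac{k^{2}}{3} + \frac{k}{3}$ ($K{\left(k \right)} = \frac{k - k^{2}}{3} = - \frac{k^{2}}{3} + \frac{k}{3}$)
$\frac{1}{6544 - 8 K{\left(-11 \right)}} = \frac{1}{6544 - 8 \cdot \frac{1}{3} \left(-11\right) \left(1 - -11\right)} = \frac{1}{6544 - 8 \cdot \frac{1}{3} \left(-11\right) \left(1 + 11\right)} = \frac{1}{6544 - 8 \cdot \frac{1}{3} \left(-11\right) 12} = \frac{1}{6544 - -352} = \frac{1}{6544 + 352} = \frac{1}{6896}$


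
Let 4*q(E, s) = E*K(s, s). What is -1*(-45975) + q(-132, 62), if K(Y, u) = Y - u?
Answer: 45975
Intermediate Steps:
q(E, s) = 0 (q(E, s) = (E*(s - s))/4 = (E*0)/4 = (¼)*0 = 0)
-1*(-45975) + q(-132, 62) = -1*(-45975) + 0 = 45975 + 0 = 45975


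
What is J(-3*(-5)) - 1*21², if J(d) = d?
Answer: -426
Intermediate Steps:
J(-3*(-5)) - 1*21² = -3*(-5) - 1*21² = 15 - 1*441 = 15 - 441 = -426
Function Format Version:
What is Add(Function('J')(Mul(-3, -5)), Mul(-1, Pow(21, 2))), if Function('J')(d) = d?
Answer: -426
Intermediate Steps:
Add(Function('J')(Mul(-3, -5)), Mul(-1, Pow(21, 2))) = Add(Mul(-3, -5), Mul(-1, Pow(21, 2))) = Add(15, Mul(-1, 441)) = Add(15, -441) = -426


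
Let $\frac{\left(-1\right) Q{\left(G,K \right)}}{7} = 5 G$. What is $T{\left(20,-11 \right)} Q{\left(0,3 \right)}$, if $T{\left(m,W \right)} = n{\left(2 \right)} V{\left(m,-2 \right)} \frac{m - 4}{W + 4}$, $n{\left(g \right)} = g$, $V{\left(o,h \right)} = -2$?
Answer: $0$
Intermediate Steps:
$T{\left(m,W \right)} = - \frac{4 \left(-4 + m\right)}{4 + W}$ ($T{\left(m,W \right)} = 2 \left(-2\right) \frac{m - 4}{W + 4} = - 4 \frac{-4 + m}{4 + W} = - \frac{4 \left(-4 + m\right)}{4 + W}$)
$Q{\left(G,K \right)} = - 35 G$ ($Q{\left(G,K \right)} = - 7 \cdot 5 G = - 35 G$)
$T{\left(20,-11 \right)} Q{\left(0,3 \right)} = \frac{4 \left(4 - 20\right)}{4 - 11} \left(\left(-35\right) 0\right) = \frac{4 \left(4 - 20\right)}{-7} \cdot 0 = 4 \left(- \frac{1}{7}\right) \left(-16\right) 0 = \frac{64}{7} \cdot 0 = 0$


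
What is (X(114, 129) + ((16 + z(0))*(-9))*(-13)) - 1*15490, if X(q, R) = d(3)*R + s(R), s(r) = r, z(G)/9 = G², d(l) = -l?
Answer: -13876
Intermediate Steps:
z(G) = 9*G²
X(q, R) = -2*R (X(q, R) = (-1*3)*R + R = -3*R + R = -2*R)
(X(114, 129) + ((16 + z(0))*(-9))*(-13)) - 1*15490 = (-2*129 + ((16 + 9*0²)*(-9))*(-13)) - 1*15490 = (-258 + ((16 + 9*0)*(-9))*(-13)) - 15490 = (-258 + ((16 + 0)*(-9))*(-13)) - 15490 = (-258 + (16*(-9))*(-13)) - 15490 = (-258 - 144*(-13)) - 15490 = (-258 + 1872) - 15490 = 1614 - 15490 = -13876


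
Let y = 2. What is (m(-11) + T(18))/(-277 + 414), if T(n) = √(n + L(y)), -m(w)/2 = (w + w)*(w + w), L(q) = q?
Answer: -968/137 + 2*√5/137 ≈ -7.0331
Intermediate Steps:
m(w) = -8*w² (m(w) = -2*(w + w)*(w + w) = -2*2*w*2*w = -8*w²)
T(n) = √(2 + n) (T(n) = √(n + 2) = √(2 + n))
(m(-11) + T(18))/(-277 + 414) = (-8*(-11)² + √(2 + 18))/(-277 + 414) = (-8*121 + √20)/137 = (-968 + 2*√5)*(1/137) = -968/137 + 2*√5/137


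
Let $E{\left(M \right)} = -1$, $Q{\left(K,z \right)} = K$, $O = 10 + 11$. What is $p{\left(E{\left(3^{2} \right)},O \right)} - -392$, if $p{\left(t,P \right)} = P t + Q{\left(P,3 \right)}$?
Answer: $392$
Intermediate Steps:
$O = 21$
$p{\left(t,P \right)} = P + P t$ ($p{\left(t,P \right)} = P t + P = P + P t$)
$p{\left(E{\left(3^{2} \right)},O \right)} - -392 = 21 \left(1 - 1\right) - -392 = 21 \cdot 0 + 392 = 0 + 392 = 392$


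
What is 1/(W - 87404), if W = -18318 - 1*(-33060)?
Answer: -1/72662 ≈ -1.3762e-5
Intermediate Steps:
W = 14742 (W = -18318 + 33060 = 14742)
1/(W - 87404) = 1/(14742 - 87404) = 1/(-72662) = -1/72662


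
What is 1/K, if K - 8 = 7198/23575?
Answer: 23575/195798 ≈ 0.12040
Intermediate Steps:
K = 195798/23575 (K = 8 + 7198/23575 = 195798/23575 ≈ 8.3053)
1/K = 1/(195798/23575) = 23575/195798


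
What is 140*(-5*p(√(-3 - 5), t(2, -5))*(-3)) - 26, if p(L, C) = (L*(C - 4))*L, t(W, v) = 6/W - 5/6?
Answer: 30774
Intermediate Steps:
t(W, v) = -⅚ + 6/W (t(W, v) = 6/W - 5*⅙ = 6/W - ⅚ = -⅚ + 6/W)
p(L, C) = L²*(-4 + C) (p(L, C) = (L*(-4 + C))*L = L²*(-4 + C))
140*(-5*p(√(-3 - 5), t(2, -5))*(-3)) - 26 = 140*(-5*(√(-3 - 5))²*(-4 + (-⅚ + 6/2))*(-3)) - 26 = 140*(-5*(√(-8))²*(-4 + (-⅚ + 6*(½)))*(-3)) - 26 = 140*(-5*(2*I*√2)²*(-4 + (-⅚ + 3))*(-3)) - 26 = 140*(-(-40)*(-4 + 13/6)*(-3)) - 26 = 140*(-(-40)*(-11)/6*(-3)) - 26 = 140*(-5*44/3*(-3)) - 26 = 140*(-220/3*(-3)) - 26 = 140*220 - 26 = 30800 - 26 = 30774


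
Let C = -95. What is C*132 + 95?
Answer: -12445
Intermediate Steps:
C*132 + 95 = -95*132 + 95 = -12540 + 95 = -12445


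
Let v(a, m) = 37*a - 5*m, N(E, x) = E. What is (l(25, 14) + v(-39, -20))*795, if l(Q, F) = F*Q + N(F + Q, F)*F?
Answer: -355365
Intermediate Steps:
v(a, m) = -5*m + 37*a
l(Q, F) = F*Q + F*(F + Q) (l(Q, F) = F*Q + (F + Q)*F = F*Q + F*(F + Q))
(l(25, 14) + v(-39, -20))*795 = (14*(14 + 2*25) + (-5*(-20) + 37*(-39)))*795 = (14*(14 + 50) + (100 - 1443))*795 = (14*64 - 1343)*795 = (896 - 1343)*795 = -447*795 = -355365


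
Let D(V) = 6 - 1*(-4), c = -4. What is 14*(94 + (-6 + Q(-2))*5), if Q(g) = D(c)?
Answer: 1596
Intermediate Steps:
D(V) = 10 (D(V) = 6 + 4 = 10)
Q(g) = 10
14*(94 + (-6 + Q(-2))*5) = 14*(94 + (-6 + 10)*5) = 14*(94 + 4*5) = 14*(94 + 20) = 14*114 = 1596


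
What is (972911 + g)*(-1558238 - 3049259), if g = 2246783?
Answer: -14834730445918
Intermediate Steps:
(972911 + g)*(-1558238 - 3049259) = (972911 + 2246783)*(-1558238 - 3049259) = 3219694*(-4607497) = -14834730445918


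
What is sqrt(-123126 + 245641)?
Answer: sqrt(122515) ≈ 350.02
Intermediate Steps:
sqrt(-123126 + 245641) = sqrt(122515)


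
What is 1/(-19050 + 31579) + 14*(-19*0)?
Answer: 1/12529 ≈ 7.9815e-5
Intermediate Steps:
1/(-19050 + 31579) + 14*(-19*0) = 1/12529 + 14*0 = 1/12529 + 0 = 1/12529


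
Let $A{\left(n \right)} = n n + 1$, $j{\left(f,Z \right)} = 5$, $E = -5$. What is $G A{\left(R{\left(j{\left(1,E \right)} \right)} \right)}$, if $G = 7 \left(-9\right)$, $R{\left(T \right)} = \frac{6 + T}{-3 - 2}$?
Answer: $- \frac{9198}{25} \approx -367.92$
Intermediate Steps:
$R{\left(T \right)} = - \frac{6}{5} - \frac{T}{5}$ ($R{\left(T \right)} = \frac{6 + T}{-5} = \left(6 + T\right) \left(- \frac{1}{5}\right) = - \frac{6}{5} - \frac{T}{5}$)
$A{\left(n \right)} = 1 + n^{2}$ ($A{\left(n \right)} = n^{2} + 1 = 1 + n^{2}$)
$G = -63$
$G A{\left(R{\left(j{\left(1,E \right)} \right)} \right)} = - 63 \left(1 + \left(- \frac{6}{5} - 1\right)^{2}\right) = - 63 \left(1 + \left(- \frac{11}{5}\right)^{2}\right) = - 63 \left(1 + \frac{121}{25}\right) = \left(-63\right) \frac{146}{25} = - \frac{9198}{25}$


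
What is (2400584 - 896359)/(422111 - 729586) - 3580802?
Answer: -44040343967/12299 ≈ -3.5808e+6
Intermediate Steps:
(2400584 - 896359)/(422111 - 729586) - 3580802 = 1504225/(-307475) - 3580802 = 1504225*(-1/307475) - 3580802 = -60169/12299 - 3580802 = -44040343967/12299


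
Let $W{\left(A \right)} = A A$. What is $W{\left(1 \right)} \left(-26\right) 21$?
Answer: $-546$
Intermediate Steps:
$W{\left(A \right)} = A^{2}$
$W{\left(1 \right)} \left(-26\right) 21 = 1^{2} \left(-26\right) 21 = 1 \left(-26\right) 21 = \left(-26\right) 21 = -546$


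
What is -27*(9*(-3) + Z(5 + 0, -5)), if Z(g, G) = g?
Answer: 594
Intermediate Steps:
-27*(9*(-3) + Z(5 + 0, -5)) = -27*(9*(-3) + (5 + 0)) = -27*(-27 + 5) = -27*(-22) = 594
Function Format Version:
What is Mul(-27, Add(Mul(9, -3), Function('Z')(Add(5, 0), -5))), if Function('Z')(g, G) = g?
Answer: 594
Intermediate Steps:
Mul(-27, Add(Mul(9, -3), Function('Z')(Add(5, 0), -5))) = Mul(-27, Add(Mul(9, -3), Add(5, 0))) = Mul(-27, Add(-27, 5)) = Mul(-27, -22) = 594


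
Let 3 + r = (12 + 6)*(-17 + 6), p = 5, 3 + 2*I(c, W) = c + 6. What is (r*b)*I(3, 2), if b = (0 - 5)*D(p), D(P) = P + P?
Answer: 30150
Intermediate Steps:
I(c, W) = 3/2 + c/2 (I(c, W) = -3/2 + (c + 6)/2 = -3/2 + (6 + c)/2 = -3/2 + (3 + c/2) = 3/2 + c/2)
D(P) = 2*P
r = -201 (r = -3 + (12 + 6)*(-17 + 6) = -3 + 18*(-11) = -3 - 198 = -201)
b = -50 (b = (0 - 5)*(2*5) = -5*10 = -50)
(r*b)*I(3, 2) = (-201*(-50))*(3/2 + (½)*3) = 10050*(3/2 + 3/2) = 10050*3 = 30150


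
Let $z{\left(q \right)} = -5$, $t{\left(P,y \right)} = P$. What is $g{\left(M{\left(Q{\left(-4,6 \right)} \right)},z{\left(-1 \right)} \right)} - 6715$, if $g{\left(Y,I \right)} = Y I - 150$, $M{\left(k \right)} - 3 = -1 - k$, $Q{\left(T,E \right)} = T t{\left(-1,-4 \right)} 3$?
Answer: $-6815$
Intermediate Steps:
$Q{\left(T,E \right)} = - 3 T$ ($Q{\left(T,E \right)} = T \left(-1\right) 3 = - T 3 = - 3 T$)
$M{\left(k \right)} = 2 - k$ ($M{\left(k \right)} = 3 - \left(1 + k\right) = 2 - k$)
$g{\left(Y,I \right)} = -150 + I Y$ ($g{\left(Y,I \right)} = I Y - 150 = -150 + I Y$)
$g{\left(M{\left(Q{\left(-4,6 \right)} \right)},z{\left(-1 \right)} \right)} - 6715 = \left(-150 - 5 \left(2 - \left(-3\right) \left(-4\right)\right)\right) - 6715 = \left(-150 - 5 \left(2 - 12\right)\right) - 6715 = \left(-150 - -50\right) - 6715 = \left(-150 + 50\right) - 6715 = -100 - 6715 = -6815$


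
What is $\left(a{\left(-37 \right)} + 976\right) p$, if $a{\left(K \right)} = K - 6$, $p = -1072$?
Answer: $-1000176$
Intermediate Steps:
$a{\left(K \right)} = -6 + K$ ($a{\left(K \right)} = K - 6 = -6 + K$)
$\left(a{\left(-37 \right)} + 976\right) p = \left(\left(-6 - 37\right) + 976\right) \left(-1072\right) = \left(-43 + 976\right) \left(-1072\right) = 933 \left(-1072\right) = -1000176$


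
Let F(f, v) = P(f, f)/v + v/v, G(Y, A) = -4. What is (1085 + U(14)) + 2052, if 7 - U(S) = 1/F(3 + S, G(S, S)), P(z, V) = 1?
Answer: 9428/3 ≈ 3142.7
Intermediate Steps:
F(f, v) = 1 + 1/v (F(f, v) = 1/v + v/v = 1/v + 1 = 1 + 1/v)
U(S) = 17/3 (U(S) = 7 - 1/((1 - 4)/(-4)) = 7 - 1/((-1/4*(-3))) = 7 - 1/3/4 = 7 - 1*4/3 = 7 - 4/3 = 17/3)
(1085 + U(14)) + 2052 = (1085 + 17/3) + 2052 = 3272/3 + 2052 = 9428/3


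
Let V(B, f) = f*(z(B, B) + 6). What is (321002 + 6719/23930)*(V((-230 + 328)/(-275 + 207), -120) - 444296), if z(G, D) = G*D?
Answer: -494239504483306833/3457885 ≈ -1.4293e+11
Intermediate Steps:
z(G, D) = D*G
V(B, f) = f*(6 + B²) (V(B, f) = f*(B*B + 6) = f*(B² + 6) = f*(6 + B²))
(321002 + 6719/23930)*(V((-230 + 328)/(-275 + 207), -120) - 444296) = (321002 + 6719/23930)*(-120*(6 + ((-230 + 328)/(-275 + 207))²) - 444296) = (321002 + 6719*(1/23930))*(-120*(6 + (98/(-68))²) - 444296) = (321002 + 6719/23930)*(-120*(6 + (98*(-1/68))²) - 444296) = 7681584579*(-120*(6 + (-49/34)²) - 444296)/23930 = 7681584579*(-120*(6 + 2401/1156) - 444296)/23930 = 7681584579*(-120*9337/1156 - 444296)/23930 = 7681584579*(-280110/289 - 444296)/23930 = (7681584579/23930)*(-128681654/289) = -494239504483306833/3457885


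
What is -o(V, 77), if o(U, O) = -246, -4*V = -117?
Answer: 246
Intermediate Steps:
V = 117/4 (V = -1/4*(-117) = 117/4 ≈ 29.250)
-o(V, 77) = -1*(-246) = 246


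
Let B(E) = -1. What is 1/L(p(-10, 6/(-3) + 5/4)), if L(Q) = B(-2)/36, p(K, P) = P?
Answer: -36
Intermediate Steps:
L(Q) = -1/36
1/L(p(-10, 6/(-3) + 5/4)) = 1/(-1/36) = -36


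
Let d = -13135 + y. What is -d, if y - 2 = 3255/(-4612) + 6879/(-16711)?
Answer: 1012261296809/77071132 ≈ 13134.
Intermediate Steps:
y = 68022011/77071132 (y = 2 + (3255/(-4612) + 6879/(-16711)) = 2 + (3255*(-1/4612) + 6879*(-1/16711)) = 2 + (-3255/4612 - 6879/16711) = 2 - 86120253/77071132 = 68022011/77071132 ≈ 0.88259)
d = -1012261296809/77071132 (d = -13135 + 68022011/77071132 = -1012261296809/77071132 ≈ -13134.)
-d = -1*(-1012261296809/77071132) = 1012261296809/77071132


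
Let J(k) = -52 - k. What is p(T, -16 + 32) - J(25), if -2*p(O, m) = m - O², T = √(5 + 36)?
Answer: 179/2 ≈ 89.500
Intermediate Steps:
T = √41 ≈ 6.4031
p(O, m) = O²/2 - m/2 (p(O, m) = -(m - O²)/2 = O²/2 - m/2)
p(T, -16 + 32) - J(25) = ((√41)²/2 - (-16 + 32)/2) - (-52 - 1*25) = ((½)*41 - ½*16) - (-52 - 25) = (41/2 - 8) - 1*(-77) = 25/2 + 77 = 179/2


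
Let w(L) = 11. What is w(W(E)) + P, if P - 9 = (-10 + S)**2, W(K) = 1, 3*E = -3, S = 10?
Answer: 20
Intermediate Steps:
E = -1 (E = (1/3)*(-3) = -1)
P = 9 (P = 9 + (-10 + 10)**2 = 9 + 0**2 = 9 + 0 = 9)
w(W(E)) + P = 11 + 9 = 20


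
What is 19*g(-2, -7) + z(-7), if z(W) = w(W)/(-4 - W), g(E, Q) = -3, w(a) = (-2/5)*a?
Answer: -841/15 ≈ -56.067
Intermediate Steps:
w(a) = -2*a/5 (w(a) = (-2*⅕)*a = -2*a/5)
z(W) = -2*W/(5*(-4 - W)) (z(W) = (-2*W/5)/(-4 - W) = -2*W/(5*(-4 - W)))
19*g(-2, -7) + z(-7) = 19*(-3) + (⅖)*(-7)/(4 - 7) = -57 + (⅖)*(-7)/(-3) = -57 + (⅖)*(-7)*(-⅓) = -57 + 14/15 = -841/15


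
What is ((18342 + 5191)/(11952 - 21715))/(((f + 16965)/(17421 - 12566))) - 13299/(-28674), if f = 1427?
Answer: -148016555701/858122477784 ≈ -0.17249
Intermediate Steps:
((18342 + 5191)/(11952 - 21715))/(((f + 16965)/(17421 - 12566))) - 13299/(-28674) = ((18342 + 5191)/(11952 - 21715))/(((1427 + 16965)/(17421 - 12566))) - 13299/(-28674) = (23533/(-9763))/((18392/4855)) - 13299*(-1/28674) = (23533*(-1/9763))/((18392*(1/4855))) + 4433/9558 = -23533/(9763*18392/4855) + 4433/9558 = -23533/9763*4855/18392 + 4433/9558 = -114252715/179561096 + 4433/9558 = -148016555701/858122477784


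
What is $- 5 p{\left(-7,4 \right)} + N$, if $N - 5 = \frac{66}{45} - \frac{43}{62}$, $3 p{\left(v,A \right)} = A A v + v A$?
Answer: $\frac{74123}{310} \approx 239.11$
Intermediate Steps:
$p{\left(v,A \right)} = \frac{A v}{3} + \frac{v A^{2}}{3}$ ($p{\left(v,A \right)} = \frac{A A v + v A}{3} = \frac{A^{2} v + A v}{3} = \frac{v A^{2} + A v}{3} = \frac{A v + v A^{2}}{3} = \frac{A v}{3} + \frac{v A^{2}}{3}$)
$N = \frac{5369}{930}$ ($N = 5 + \left(\frac{66}{45} - \frac{43}{62}\right) = 5 + \left(66 \cdot \frac{1}{45} - \frac{43}{62}\right) = 5 + \left(\frac{22}{15} - \frac{43}{62}\right) = 5 + \frac{719}{930} = \frac{5369}{930} \approx 5.7731$)
$- 5 p{\left(-7,4 \right)} + N = - 5 \cdot \frac{1}{3} \cdot 4 \left(-7\right) \left(1 + 4\right) + \frac{5369}{930} = - 5 \cdot \frac{1}{3} \cdot 4 \left(-7\right) 5 + \frac{5369}{930} = \left(-5\right) \left(- \frac{140}{3}\right) + \frac{5369}{930} = \frac{700}{3} + \frac{5369}{930} = \frac{74123}{310}$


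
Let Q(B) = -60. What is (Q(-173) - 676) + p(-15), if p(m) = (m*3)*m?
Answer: -61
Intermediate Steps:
p(m) = 3*m² (p(m) = (3*m)*m = 3*m²)
(Q(-173) - 676) + p(-15) = (-60 - 676) + 3*(-15)² = -736 + 3*225 = -736 + 675 = -61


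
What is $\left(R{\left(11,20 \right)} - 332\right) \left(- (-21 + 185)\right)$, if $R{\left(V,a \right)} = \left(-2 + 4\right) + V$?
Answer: $52316$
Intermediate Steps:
$R{\left(V,a \right)} = 2 + V$
$\left(R{\left(11,20 \right)} - 332\right) \left(- (-21 + 185)\right) = \left(\left(2 + 11\right) - 332\right) \left(- (-21 + 185)\right) = \left(13 - 332\right) \left(\left(-1\right) 164\right) = \left(-319\right) \left(-164\right) = 52316$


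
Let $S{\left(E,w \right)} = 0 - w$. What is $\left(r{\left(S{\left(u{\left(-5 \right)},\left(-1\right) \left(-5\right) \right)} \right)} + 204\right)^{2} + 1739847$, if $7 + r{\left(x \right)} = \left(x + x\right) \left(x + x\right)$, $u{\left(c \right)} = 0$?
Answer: $1828056$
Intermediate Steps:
$S{\left(E,w \right)} = - w$
$r{\left(x \right)} = -7 + 4 x^{2}$ ($r{\left(x \right)} = -7 + \left(x + x\right) \left(x + x\right) = -7 + 2 x 2 x = -7 + 4 x^{2}$)
$\left(r{\left(S{\left(u{\left(-5 \right)},\left(-1\right) \left(-5\right) \right)} \right)} + 204\right)^{2} + 1739847 = \left(\left(-7 + 4 \left(- \left(-1\right) \left(-5\right)\right)^{2}\right) + 204\right)^{2} + 1739847 = \left(\left(-7 + 4 \left(\left(-1\right) 5\right)^{2}\right) + 204\right)^{2} + 1739847 = \left(\left(-7 + 4 \left(-5\right)^{2}\right) + 204\right)^{2} + 1739847 = \left(\left(-7 + 4 \cdot 25\right) + 204\right)^{2} + 1739847 = \left(\left(-7 + 100\right) + 204\right)^{2} + 1739847 = \left(93 + 204\right)^{2} + 1739847 = 297^{2} + 1739847 = 88209 + 1739847 = 1828056$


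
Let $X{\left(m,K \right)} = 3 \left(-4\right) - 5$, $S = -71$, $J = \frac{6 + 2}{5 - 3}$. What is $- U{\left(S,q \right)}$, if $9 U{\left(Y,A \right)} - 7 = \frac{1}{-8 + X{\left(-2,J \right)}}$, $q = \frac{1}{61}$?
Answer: $- \frac{58}{75} \approx -0.77333$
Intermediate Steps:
$J = 4$ ($J = \frac{8}{2} = 8 \cdot \frac{1}{2} = 4$)
$q = \frac{1}{61} \approx 0.016393$
$X{\left(m,K \right)} = -17$ ($X{\left(m,K \right)} = -12 - 5 = -17$)
$U{\left(Y,A \right)} = \frac{58}{75}$ ($U{\left(Y,A \right)} = \frac{7}{9} + \frac{1}{9 \left(-8 - 17\right)} = \frac{7}{9} + \frac{1}{9 \left(-25\right)} = \frac{7}{9} + \frac{1}{9} \left(- \frac{1}{25}\right) = \frac{7}{9} - \frac{1}{225} = \frac{58}{75}$)
$- U{\left(S,q \right)} = \left(-1\right) \frac{58}{75} = - \frac{58}{75}$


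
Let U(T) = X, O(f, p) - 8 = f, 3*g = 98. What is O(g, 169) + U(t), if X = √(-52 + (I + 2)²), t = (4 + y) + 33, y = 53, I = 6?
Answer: 122/3 + 2*√3 ≈ 44.131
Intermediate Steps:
g = 98/3 (g = (⅓)*98 = 98/3 ≈ 32.667)
O(f, p) = 8 + f
t = 90 (t = (4 + 53) + 33 = 57 + 33 = 90)
X = 2*√3 (X = √(-52 + (6 + 2)²) = √(-52 + 8²) = √(-52 + 64) = √12 = 2*√3 ≈ 3.4641)
U(T) = 2*√3
O(g, 169) + U(t) = (8 + 98/3) + 2*√3 = 122/3 + 2*√3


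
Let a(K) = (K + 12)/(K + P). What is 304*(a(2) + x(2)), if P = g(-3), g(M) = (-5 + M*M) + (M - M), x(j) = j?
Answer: 3952/3 ≈ 1317.3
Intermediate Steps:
g(M) = -5 + M**2 (g(M) = (-5 + M**2) + 0 = -5 + M**2)
P = 4 (P = -5 + (-3)**2 = -5 + 9 = 4)
a(K) = (12 + K)/(4 + K) (a(K) = (K + 12)/(K + 4) = (12 + K)/(4 + K))
304*(a(2) + x(2)) = 304*((12 + 2)/(4 + 2) + 2) = 304*(14/6 + 2) = 304*((1/6)*14 + 2) = 304*(7/3 + 2) = 304*(13/3) = 3952/3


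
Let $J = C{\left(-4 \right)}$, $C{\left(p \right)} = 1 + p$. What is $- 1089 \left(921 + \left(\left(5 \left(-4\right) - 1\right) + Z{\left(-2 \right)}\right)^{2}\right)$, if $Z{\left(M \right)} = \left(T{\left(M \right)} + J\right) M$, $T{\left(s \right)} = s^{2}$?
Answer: $-1579050$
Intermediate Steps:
$J = -3$ ($J = 1 - 4 = -3$)
$Z{\left(M \right)} = M \left(-3 + M^{2}\right)$ ($Z{\left(M \right)} = \left(M^{2} - 3\right) M = \left(-3 + M^{2}\right) M = M \left(-3 + M^{2}\right)$)
$- 1089 \left(921 + \left(\left(5 \left(-4\right) - 1\right) + Z{\left(-2 \right)}\right)^{2}\right) = - 1089 \left(921 + \left(\left(5 \left(-4\right) - 1\right) - 2 \left(-3 + \left(-2\right)^{2}\right)\right)^{2}\right) = - 1089 \left(921 + \left(\left(-20 - 1\right) - 2 \left(-3 + 4\right)\right)^{2}\right) = - 1089 \left(921 + \left(-21 - 2\right)^{2}\right) = - 1089 \left(921 + \left(-23\right)^{2}\right) = - 1089 \left(921 + 529\right) = \left(-1089\right) 1450 = -1579050$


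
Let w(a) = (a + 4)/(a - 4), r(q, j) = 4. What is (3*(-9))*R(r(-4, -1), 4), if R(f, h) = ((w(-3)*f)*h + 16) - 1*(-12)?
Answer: -4860/7 ≈ -694.29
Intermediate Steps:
w(a) = (4 + a)/(-4 + a)
R(f, h) = 28 - f*h/7 (R(f, h) = ((((4 - 3)/(-4 - 3))*f)*h + 16) - 1*(-12) = (((1/(-7))*f)*h + 16) + 12 = (((-⅐*1)*f)*h + 16) + 12 = ((-f/7)*h + 16) + 12 = (-f*h/7 + 16) + 12 = (16 - f*h/7) + 12 = 28 - f*h/7)
(3*(-9))*R(r(-4, -1), 4) = (3*(-9))*(28 - ⅐*4*4) = -27*(28 - 16/7) = -27*180/7 = -4860/7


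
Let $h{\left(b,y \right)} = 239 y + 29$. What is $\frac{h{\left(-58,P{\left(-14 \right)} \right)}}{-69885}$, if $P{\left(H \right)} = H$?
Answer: $\frac{3317}{69885} \approx 0.047464$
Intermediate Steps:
$h{\left(b,y \right)} = 29 + 239 y$
$\frac{h{\left(-58,P{\left(-14 \right)} \right)}}{-69885} = \frac{29 + 239 \left(-14\right)}{-69885} = \left(29 - 3346\right) \left(- \frac{1}{69885}\right) = \left(-3317\right) \left(- \frac{1}{69885}\right) = \frac{3317}{69885}$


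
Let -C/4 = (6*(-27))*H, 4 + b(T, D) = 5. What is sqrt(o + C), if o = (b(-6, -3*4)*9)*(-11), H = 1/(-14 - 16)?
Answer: 3*I*sqrt(335)/5 ≈ 10.982*I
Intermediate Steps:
b(T, D) = 1 (b(T, D) = -4 + 5 = 1)
H = -1/30 (H = 1/(-30) = -1/30 ≈ -0.033333)
o = -99 (o = (1*9)*(-11) = 9*(-11) = -99)
C = -108/5 (C = -4*6*(-27)*(-1)/30 = -(-648)*(-1)/30 = -4*27/5 = -108/5 ≈ -21.600)
sqrt(o + C) = sqrt(-99 - 108/5) = sqrt(-603/5) = 3*I*sqrt(335)/5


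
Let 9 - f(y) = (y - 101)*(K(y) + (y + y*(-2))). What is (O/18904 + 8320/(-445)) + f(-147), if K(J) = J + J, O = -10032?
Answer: -7669102867/210307 ≈ -36466.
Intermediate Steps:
K(J) = 2*J
f(y) = 9 - y*(-101 + y) (f(y) = 9 - (y - 101)*(2*y + (y + y*(-2))) = 9 - (-101 + y)*(2*y + (y - 2*y)) = 9 - (-101 + y)*(2*y - y) = 9 - (-101 + y)*y = 9 - y*(-101 + y))
(O/18904 + 8320/(-445)) + f(-147) = (-10032/18904 + 8320/(-445)) + (9 - 1*(-147)² + 101*(-147)) = (-10032*1/18904 + 8320*(-1/445)) + (9 - 1*21609 - 14847) = (-1254/2363 - 1664/89) + (9 - 21609 - 14847) = -4043638/210307 - 36447 = -7669102867/210307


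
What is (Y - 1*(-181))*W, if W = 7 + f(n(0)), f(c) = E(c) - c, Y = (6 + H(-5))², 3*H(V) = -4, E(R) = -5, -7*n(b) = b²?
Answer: 3650/9 ≈ 405.56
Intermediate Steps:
n(b) = -b²/7
H(V) = -4/3 (H(V) = (⅓)*(-4) = -4/3)
Y = 196/9 (Y = (6 - 4/3)² = (14/3)² = 196/9 ≈ 21.778)
f(c) = -5 - c
W = 2 (W = 7 + (-5 - (-1)*0²/7) = 7 + (-5 - (-1)*0/7) = 7 + (-5 - 1*0) = 7 + (-5 + 0) = 7 - 5 = 2)
(Y - 1*(-181))*W = (196/9 - 1*(-181))*2 = (196/9 + 181)*2 = (1825/9)*2 = 3650/9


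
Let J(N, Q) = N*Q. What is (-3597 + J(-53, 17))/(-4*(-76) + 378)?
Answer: -2249/341 ≈ -6.5953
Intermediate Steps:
(-3597 + J(-53, 17))/(-4*(-76) + 378) = (-3597 - 53*17)/(-4*(-76) + 378) = (-3597 - 901)/(304 + 378) = -4498/682 = -4498*1/682 = -2249/341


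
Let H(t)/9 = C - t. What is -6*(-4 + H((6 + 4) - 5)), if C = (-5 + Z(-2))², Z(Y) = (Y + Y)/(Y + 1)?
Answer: 240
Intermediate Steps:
Z(Y) = 2*Y/(1 + Y) (Z(Y) = (2*Y)/(1 + Y) = 2*Y/(1 + Y))
C = 1 (C = (-5 + 2*(-2)/(1 - 2))² = (-5 + 2*(-2)/(-1))² = (-5 + 2*(-2)*(-1))² = (-5 + 4)² = (-1)² = 1)
H(t) = 9 - 9*t (H(t) = 9*(1 - t) = 9 - 9*t)
-6*(-4 + H((6 + 4) - 5)) = -6*(-4 + (9 - 9*((6 + 4) - 5))) = -6*(-4 + (9 - 9*(10 - 5))) = -6*(-4 + (9 - 9*5)) = -6*(-4 + (9 - 45)) = -6*(-4 - 36) = -6*(-40) = 240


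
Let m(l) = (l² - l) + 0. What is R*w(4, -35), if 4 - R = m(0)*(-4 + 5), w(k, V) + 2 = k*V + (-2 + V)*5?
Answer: -1308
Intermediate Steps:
m(l) = l² - l
w(k, V) = -12 + 5*V + V*k (w(k, V) = -2 + (k*V + (-2 + V)*5) = -2 + (V*k + (-10 + 5*V)) = -2 + (-10 + 5*V + V*k) = -12 + 5*V + V*k)
R = 4 (R = 4 - 0*(-1 + 0)*(-4 + 5) = 4 - 0*(-1) = 4 - 0 = 4 - 1*0 = 4 + 0 = 4)
R*w(4, -35) = 4*(-12 + 5*(-35) - 35*4) = 4*(-12 - 175 - 140) = 4*(-327) = -1308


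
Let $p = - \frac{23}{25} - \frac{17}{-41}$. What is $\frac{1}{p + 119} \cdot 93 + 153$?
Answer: $\frac{18678246}{121457} \approx 153.78$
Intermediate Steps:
$p = - \frac{518}{1025}$ ($p = \left(-23\right) \frac{1}{25} - - \frac{17}{41} = - \frac{23}{25} + \frac{17}{41} = - \frac{518}{1025} \approx -0.50537$)
$\frac{1}{p + 119} \cdot 93 + 153 = \frac{1}{- \frac{518}{1025} + 119} \cdot 93 + 153 = \frac{1}{\frac{121457}{1025}} \cdot 93 + 153 = \frac{1025}{121457} \cdot 93 + 153 = \frac{95325}{121457} + 153 = \frac{18678246}{121457}$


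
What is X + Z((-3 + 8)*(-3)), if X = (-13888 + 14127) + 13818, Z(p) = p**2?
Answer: 14282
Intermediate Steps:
X = 14057 (X = 239 + 13818 = 14057)
X + Z((-3 + 8)*(-3)) = 14057 + ((-3 + 8)*(-3))**2 = 14057 + (5*(-3))**2 = 14057 + (-15)**2 = 14057 + 225 = 14282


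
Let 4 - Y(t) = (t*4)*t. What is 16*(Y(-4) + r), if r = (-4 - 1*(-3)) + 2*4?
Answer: -848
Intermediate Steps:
Y(t) = 4 - 4*t² (Y(t) = 4 - t*4*t = 4 - 4*t*t = 4 - 4*t²)
r = 7 (r = (-4 + 3) + 8 = -1 + 8 = 7)
16*(Y(-4) + r) = 16*((4 - 4*(-4)²) + 7) = 16*((4 - 4*16) + 7) = 16*((4 - 64) + 7) = 16*(-60 + 7) = 16*(-53) = -848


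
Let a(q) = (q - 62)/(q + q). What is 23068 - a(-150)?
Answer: 1730047/75 ≈ 23067.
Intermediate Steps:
a(q) = (-62 + q)/(2*q) (a(q) = (-62 + q)/((2*q)) = (-62 + q)*(1/(2*q)) = (-62 + q)/(2*q))
23068 - a(-150) = 23068 - (-62 - 150)/(2*(-150)) = 23068 - (-1)*(-212)/(2*150) = 23068 - 1*53/75 = 23068 - 53/75 = 1730047/75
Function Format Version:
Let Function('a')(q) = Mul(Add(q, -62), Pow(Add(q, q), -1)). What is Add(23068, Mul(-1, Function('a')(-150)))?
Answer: Rational(1730047, 75) ≈ 23067.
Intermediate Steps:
Function('a')(q) = Mul(Rational(1, 2), Pow(q, -1), Add(-62, q)) (Function('a')(q) = Mul(Add(-62, q), Pow(Mul(2, q), -1)) = Mul(Add(-62, q), Mul(Rational(1, 2), Pow(q, -1))) = Mul(Rational(1, 2), Pow(q, -1), Add(-62, q)))
Add(23068, Mul(-1, Function('a')(-150))) = Add(23068, Mul(-1, Mul(Rational(1, 2), Pow(-150, -1), Add(-62, -150)))) = Add(23068, Mul(-1, Mul(Rational(1, 2), Rational(-1, 150), -212))) = Add(23068, Mul(-1, Rational(53, 75))) = Add(23068, Rational(-53, 75)) = Rational(1730047, 75)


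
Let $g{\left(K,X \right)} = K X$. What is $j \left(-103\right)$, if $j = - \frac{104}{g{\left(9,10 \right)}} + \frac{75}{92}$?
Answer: $\frac{145127}{4140} \approx 35.055$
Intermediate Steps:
$j = - \frac{1409}{4140}$ ($j = - \frac{104}{9 \cdot 10} + \frac{75}{92} = - \frac{104}{90} + 75 \cdot \frac{1}{92} = \left(-104\right) \frac{1}{90} + \frac{75}{92} = - \frac{52}{45} + \frac{75}{92} = - \frac{1409}{4140} \approx -0.34034$)
$j \left(-103\right) = \left(- \frac{1409}{4140}\right) \left(-103\right) = \frac{145127}{4140}$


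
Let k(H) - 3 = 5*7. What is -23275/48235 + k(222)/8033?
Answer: -37027029/77494351 ≈ -0.47780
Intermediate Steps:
k(H) = 38 (k(H) = 3 + 5*7 = 3 + 35 = 38)
-23275/48235 + k(222)/8033 = -23275/48235 + 38/8033 = -23275*1/48235 + 38*(1/8033) = -4655/9647 + 38/8033 = -37027029/77494351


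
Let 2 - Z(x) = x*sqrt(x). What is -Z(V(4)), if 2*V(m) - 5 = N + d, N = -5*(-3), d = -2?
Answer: 25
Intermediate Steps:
N = 15
V(m) = 9 (V(m) = 5/2 + (15 - 2)/2 = 5/2 + (1/2)*13 = 5/2 + 13/2 = 9)
Z(x) = 2 - x**(3/2) (Z(x) = 2 - x*sqrt(x) = 2 - x**(3/2))
-Z(V(4)) = -(2 - 9**(3/2)) = -(2 - 1*27) = -(2 - 27) = -1*(-25) = 25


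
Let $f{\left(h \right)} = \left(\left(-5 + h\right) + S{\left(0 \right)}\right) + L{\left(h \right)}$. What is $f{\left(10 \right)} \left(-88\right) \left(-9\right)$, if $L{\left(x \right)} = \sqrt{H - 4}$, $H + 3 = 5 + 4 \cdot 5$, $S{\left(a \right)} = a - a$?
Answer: $3960 + 2376 \sqrt{2} \approx 7320.2$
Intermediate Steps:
$S{\left(a \right)} = 0$
$H = 22$ ($H = -3 + \left(5 + 4 \cdot 5\right) = -3 + \left(5 + 20\right) = -3 + 25 = 22$)
$L{\left(x \right)} = 3 \sqrt{2}$ ($L{\left(x \right)} = \sqrt{22 - 4} = \sqrt{18} = 3 \sqrt{2}$)
$f{\left(h \right)} = -5 + h + 3 \sqrt{2}$ ($f{\left(h \right)} = \left(\left(-5 + h\right) + 0\right) + 3 \sqrt{2} = \left(-5 + h\right) + 3 \sqrt{2} = -5 + h + 3 \sqrt{2}$)
$f{\left(10 \right)} \left(-88\right) \left(-9\right) = \left(-5 + 10 + 3 \sqrt{2}\right) \left(-88\right) \left(-9\right) = \left(5 + 3 \sqrt{2}\right) \left(-88\right) \left(-9\right) = \left(-440 - 264 \sqrt{2}\right) \left(-9\right) = 3960 + 2376 \sqrt{2}$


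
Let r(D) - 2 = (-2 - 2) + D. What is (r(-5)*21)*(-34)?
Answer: 4998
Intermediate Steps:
r(D) = -2 + D (r(D) = 2 + ((-2 - 2) + D) = 2 + (-4 + D) = -2 + D)
(r(-5)*21)*(-34) = ((-2 - 5)*21)*(-34) = -7*21*(-34) = -147*(-34) = 4998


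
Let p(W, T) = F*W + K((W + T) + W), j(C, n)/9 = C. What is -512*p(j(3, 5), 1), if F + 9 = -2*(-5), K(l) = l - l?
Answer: -13824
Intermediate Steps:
j(C, n) = 9*C
K(l) = 0
F = 1 (F = -9 - 2*(-5) = -9 + 10 = 1)
p(W, T) = W (p(W, T) = 1*W + 0 = W + 0 = W)
-512*p(j(3, 5), 1) = -4608*3 = -512*27 = -13824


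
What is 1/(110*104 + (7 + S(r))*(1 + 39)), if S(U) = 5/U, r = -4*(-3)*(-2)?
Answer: 3/35135 ≈ 8.5385e-5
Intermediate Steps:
r = -24 (r = 12*(-2) = -24)
1/(110*104 + (7 + S(r))*(1 + 39)) = 1/(110*104 + (7 + 5/(-24))*(1 + 39)) = 1/(11440 + (7 + 5*(-1/24))*40) = 1/(11440 + (7 - 5/24)*40) = 1/(11440 + (163/24)*40) = 1/(11440 + 815/3) = 1/(35135/3) = 3/35135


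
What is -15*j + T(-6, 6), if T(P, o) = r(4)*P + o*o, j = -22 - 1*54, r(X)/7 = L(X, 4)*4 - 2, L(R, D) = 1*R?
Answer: 588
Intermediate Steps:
L(R, D) = R
r(X) = -14 + 28*X (r(X) = 7*(X*4 - 2) = 7*(4*X - 2) = 7*(-2 + 4*X) = -14 + 28*X)
j = -76 (j = -22 - 54 = -76)
T(P, o) = o² + 98*P (T(P, o) = (-14 + 28*4)*P + o*o = (-14 + 112)*P + o² = 98*P + o² = o² + 98*P)
-15*j + T(-6, 6) = -15*(-76) + (6² + 98*(-6)) = 1140 + (36 - 588) = 1140 - 552 = 588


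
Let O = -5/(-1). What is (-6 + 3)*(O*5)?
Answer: -75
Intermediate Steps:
O = 5 (O = -5*(-1) = 5)
(-6 + 3)*(O*5) = (-6 + 3)*(5*5) = -3*25 = -75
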